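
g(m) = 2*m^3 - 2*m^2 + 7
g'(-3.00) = 66.00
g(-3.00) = -65.00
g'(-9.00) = 522.00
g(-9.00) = -1613.00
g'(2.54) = 28.55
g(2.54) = 26.87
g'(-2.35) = 42.54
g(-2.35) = -30.00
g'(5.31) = 147.94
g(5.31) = 250.05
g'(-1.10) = 11.66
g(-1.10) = 1.92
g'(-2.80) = 58.24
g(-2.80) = -52.58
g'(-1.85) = 27.94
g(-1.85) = -12.51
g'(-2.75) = 56.38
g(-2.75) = -49.72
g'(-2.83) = 59.37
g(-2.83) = -54.35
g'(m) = 6*m^2 - 4*m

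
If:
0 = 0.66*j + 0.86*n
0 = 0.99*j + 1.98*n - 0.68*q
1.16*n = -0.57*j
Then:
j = 0.00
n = 0.00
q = 0.00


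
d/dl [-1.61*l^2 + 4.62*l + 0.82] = 4.62 - 3.22*l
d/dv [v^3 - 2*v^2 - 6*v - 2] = 3*v^2 - 4*v - 6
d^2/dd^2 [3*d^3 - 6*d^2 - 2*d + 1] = 18*d - 12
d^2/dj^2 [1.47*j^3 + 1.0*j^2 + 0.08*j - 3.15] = 8.82*j + 2.0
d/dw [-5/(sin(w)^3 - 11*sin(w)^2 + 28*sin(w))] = 5*(3*cos(w) - 22/tan(w) + 28*cos(w)/sin(w)^2)/((sin(w) - 7)^2*(sin(w) - 4)^2)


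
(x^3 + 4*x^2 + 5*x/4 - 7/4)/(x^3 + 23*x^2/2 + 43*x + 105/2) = (2*x^2 + x - 1)/(2*(x^2 + 8*x + 15))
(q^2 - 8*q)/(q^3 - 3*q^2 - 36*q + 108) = q*(q - 8)/(q^3 - 3*q^2 - 36*q + 108)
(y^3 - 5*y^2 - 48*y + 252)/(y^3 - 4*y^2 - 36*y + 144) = (y^2 + y - 42)/(y^2 + 2*y - 24)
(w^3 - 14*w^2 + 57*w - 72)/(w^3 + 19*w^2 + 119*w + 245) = (w^3 - 14*w^2 + 57*w - 72)/(w^3 + 19*w^2 + 119*w + 245)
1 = 1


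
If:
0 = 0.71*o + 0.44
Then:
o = -0.62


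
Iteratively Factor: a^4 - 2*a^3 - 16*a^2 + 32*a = (a)*(a^3 - 2*a^2 - 16*a + 32) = a*(a - 2)*(a^2 - 16) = a*(a - 4)*(a - 2)*(a + 4)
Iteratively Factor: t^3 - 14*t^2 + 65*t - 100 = (t - 4)*(t^2 - 10*t + 25) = (t - 5)*(t - 4)*(t - 5)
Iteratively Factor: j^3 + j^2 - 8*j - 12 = (j + 2)*(j^2 - j - 6) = (j + 2)^2*(j - 3)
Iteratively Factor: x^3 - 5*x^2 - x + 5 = (x - 5)*(x^2 - 1) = (x - 5)*(x + 1)*(x - 1)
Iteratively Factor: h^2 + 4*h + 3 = (h + 1)*(h + 3)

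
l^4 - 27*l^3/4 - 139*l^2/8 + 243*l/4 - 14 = (l - 8)*(l - 2)*(l - 1/4)*(l + 7/2)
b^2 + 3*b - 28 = (b - 4)*(b + 7)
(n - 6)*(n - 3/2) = n^2 - 15*n/2 + 9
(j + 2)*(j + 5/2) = j^2 + 9*j/2 + 5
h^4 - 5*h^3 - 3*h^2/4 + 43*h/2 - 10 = (h - 4)*(h - 5/2)*(h - 1/2)*(h + 2)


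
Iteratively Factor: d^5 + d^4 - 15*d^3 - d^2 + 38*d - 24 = (d - 3)*(d^4 + 4*d^3 - 3*d^2 - 10*d + 8) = (d - 3)*(d - 1)*(d^3 + 5*d^2 + 2*d - 8) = (d - 3)*(d - 1)*(d + 4)*(d^2 + d - 2) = (d - 3)*(d - 1)^2*(d + 4)*(d + 2)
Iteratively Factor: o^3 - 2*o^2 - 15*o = (o - 5)*(o^2 + 3*o) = (o - 5)*(o + 3)*(o)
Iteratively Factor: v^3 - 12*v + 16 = (v + 4)*(v^2 - 4*v + 4) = (v - 2)*(v + 4)*(v - 2)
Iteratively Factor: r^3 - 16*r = (r - 4)*(r^2 + 4*r) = (r - 4)*(r + 4)*(r)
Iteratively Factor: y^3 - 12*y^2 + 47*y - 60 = (y - 3)*(y^2 - 9*y + 20) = (y - 5)*(y - 3)*(y - 4)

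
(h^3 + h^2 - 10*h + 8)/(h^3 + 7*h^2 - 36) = (h^2 + 3*h - 4)/(h^2 + 9*h + 18)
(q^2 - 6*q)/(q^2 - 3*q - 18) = q/(q + 3)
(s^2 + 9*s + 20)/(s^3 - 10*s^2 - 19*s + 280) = (s + 4)/(s^2 - 15*s + 56)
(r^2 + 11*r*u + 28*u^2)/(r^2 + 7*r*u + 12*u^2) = (r + 7*u)/(r + 3*u)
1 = 1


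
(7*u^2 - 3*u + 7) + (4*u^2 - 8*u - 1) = 11*u^2 - 11*u + 6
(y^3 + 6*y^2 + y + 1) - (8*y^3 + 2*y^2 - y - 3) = -7*y^3 + 4*y^2 + 2*y + 4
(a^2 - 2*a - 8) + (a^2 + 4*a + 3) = 2*a^2 + 2*a - 5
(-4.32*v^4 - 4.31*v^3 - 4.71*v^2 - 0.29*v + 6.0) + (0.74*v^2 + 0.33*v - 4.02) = -4.32*v^4 - 4.31*v^3 - 3.97*v^2 + 0.04*v + 1.98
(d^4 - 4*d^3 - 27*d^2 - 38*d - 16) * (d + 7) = d^5 + 3*d^4 - 55*d^3 - 227*d^2 - 282*d - 112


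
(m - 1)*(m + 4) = m^2 + 3*m - 4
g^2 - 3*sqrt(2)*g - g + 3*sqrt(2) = (g - 1)*(g - 3*sqrt(2))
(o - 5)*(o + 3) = o^2 - 2*o - 15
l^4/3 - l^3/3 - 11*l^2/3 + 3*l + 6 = (l/3 + 1/3)*(l - 3)*(l - 2)*(l + 3)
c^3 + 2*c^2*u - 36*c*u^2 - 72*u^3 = (c - 6*u)*(c + 2*u)*(c + 6*u)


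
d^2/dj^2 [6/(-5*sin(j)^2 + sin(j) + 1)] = 6*(-100*sin(j)^4 + 15*sin(j)^3 + 129*sin(j)^2 - 29*sin(j) + 12)/(-5*sin(j)^2 + sin(j) + 1)^3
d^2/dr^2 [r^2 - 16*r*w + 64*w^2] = 2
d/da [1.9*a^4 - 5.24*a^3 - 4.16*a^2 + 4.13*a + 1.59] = 7.6*a^3 - 15.72*a^2 - 8.32*a + 4.13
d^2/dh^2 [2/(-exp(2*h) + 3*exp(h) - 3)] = 2*(-2*(2*exp(h) - 3)^2*exp(h) + (4*exp(h) - 3)*(exp(2*h) - 3*exp(h) + 3))*exp(h)/(exp(2*h) - 3*exp(h) + 3)^3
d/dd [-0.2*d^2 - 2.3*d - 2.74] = -0.4*d - 2.3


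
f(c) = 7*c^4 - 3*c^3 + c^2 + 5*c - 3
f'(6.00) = 5741.00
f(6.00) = 8487.00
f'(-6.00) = -6379.00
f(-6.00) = 9723.00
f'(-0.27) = 3.25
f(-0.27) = -4.18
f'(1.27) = 50.38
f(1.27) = 17.03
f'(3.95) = 1598.11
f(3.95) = 1551.53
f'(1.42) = 69.86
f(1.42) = 25.99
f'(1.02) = 27.39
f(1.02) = 7.53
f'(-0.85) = -20.40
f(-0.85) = -1.03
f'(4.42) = 2255.84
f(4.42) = 2451.28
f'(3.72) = 1329.30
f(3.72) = 1215.51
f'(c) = 28*c^3 - 9*c^2 + 2*c + 5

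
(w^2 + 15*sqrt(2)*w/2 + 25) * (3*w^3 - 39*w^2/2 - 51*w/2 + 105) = 3*w^5 - 39*w^4/2 + 45*sqrt(2)*w^4/2 - 585*sqrt(2)*w^3/4 + 99*w^3/2 - 765*w^2/2 - 765*sqrt(2)*w^2/4 - 1275*w/2 + 1575*sqrt(2)*w/2 + 2625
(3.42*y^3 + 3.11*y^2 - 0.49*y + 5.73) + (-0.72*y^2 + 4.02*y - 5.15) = 3.42*y^3 + 2.39*y^2 + 3.53*y + 0.58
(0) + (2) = 2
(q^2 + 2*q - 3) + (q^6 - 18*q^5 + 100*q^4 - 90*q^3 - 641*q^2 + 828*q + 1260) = q^6 - 18*q^5 + 100*q^4 - 90*q^3 - 640*q^2 + 830*q + 1257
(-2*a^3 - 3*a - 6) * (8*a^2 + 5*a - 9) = -16*a^5 - 10*a^4 - 6*a^3 - 63*a^2 - 3*a + 54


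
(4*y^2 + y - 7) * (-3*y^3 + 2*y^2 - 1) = -12*y^5 + 5*y^4 + 23*y^3 - 18*y^2 - y + 7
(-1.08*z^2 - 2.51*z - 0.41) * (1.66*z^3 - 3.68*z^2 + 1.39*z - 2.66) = -1.7928*z^5 - 0.192199999999999*z^4 + 7.055*z^3 + 0.892700000000001*z^2 + 6.1067*z + 1.0906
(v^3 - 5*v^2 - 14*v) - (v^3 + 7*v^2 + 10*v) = -12*v^2 - 24*v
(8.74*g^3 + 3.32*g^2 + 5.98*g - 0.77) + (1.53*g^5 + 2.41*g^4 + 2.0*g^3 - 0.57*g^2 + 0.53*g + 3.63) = 1.53*g^5 + 2.41*g^4 + 10.74*g^3 + 2.75*g^2 + 6.51*g + 2.86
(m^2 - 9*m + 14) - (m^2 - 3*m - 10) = 24 - 6*m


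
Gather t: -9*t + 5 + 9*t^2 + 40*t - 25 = 9*t^2 + 31*t - 20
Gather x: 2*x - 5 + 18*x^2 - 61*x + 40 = 18*x^2 - 59*x + 35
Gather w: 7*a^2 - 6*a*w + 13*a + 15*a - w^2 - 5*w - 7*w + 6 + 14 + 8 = 7*a^2 + 28*a - w^2 + w*(-6*a - 12) + 28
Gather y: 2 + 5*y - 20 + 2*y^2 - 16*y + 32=2*y^2 - 11*y + 14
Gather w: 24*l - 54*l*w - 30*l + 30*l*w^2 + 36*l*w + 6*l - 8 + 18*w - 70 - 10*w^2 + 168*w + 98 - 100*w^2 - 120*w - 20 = w^2*(30*l - 110) + w*(66 - 18*l)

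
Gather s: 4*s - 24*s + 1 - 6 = -20*s - 5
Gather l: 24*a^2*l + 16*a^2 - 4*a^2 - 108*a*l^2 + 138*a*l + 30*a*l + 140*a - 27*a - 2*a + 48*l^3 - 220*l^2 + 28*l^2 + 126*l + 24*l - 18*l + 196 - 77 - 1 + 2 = 12*a^2 + 111*a + 48*l^3 + l^2*(-108*a - 192) + l*(24*a^2 + 168*a + 132) + 120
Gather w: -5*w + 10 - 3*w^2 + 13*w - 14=-3*w^2 + 8*w - 4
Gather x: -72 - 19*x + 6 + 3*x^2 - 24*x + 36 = 3*x^2 - 43*x - 30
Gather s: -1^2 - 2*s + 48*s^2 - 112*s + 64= 48*s^2 - 114*s + 63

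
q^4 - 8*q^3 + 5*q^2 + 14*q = q*(q - 7)*(q - 2)*(q + 1)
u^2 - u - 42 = (u - 7)*(u + 6)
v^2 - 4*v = v*(v - 4)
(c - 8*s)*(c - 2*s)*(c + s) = c^3 - 9*c^2*s + 6*c*s^2 + 16*s^3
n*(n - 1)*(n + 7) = n^3 + 6*n^2 - 7*n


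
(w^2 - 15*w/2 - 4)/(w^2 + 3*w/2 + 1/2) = (w - 8)/(w + 1)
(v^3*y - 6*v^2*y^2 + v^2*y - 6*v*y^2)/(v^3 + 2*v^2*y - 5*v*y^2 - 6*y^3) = v*y*(v^2 - 6*v*y + v - 6*y)/(v^3 + 2*v^2*y - 5*v*y^2 - 6*y^3)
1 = 1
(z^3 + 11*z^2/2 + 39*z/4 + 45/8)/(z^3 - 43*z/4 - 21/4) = (8*z^3 + 44*z^2 + 78*z + 45)/(2*(4*z^3 - 43*z - 21))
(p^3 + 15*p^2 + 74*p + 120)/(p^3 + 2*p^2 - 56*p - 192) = (p + 5)/(p - 8)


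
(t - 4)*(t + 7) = t^2 + 3*t - 28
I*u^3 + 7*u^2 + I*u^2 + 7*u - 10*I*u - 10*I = (u - 5*I)*(u - 2*I)*(I*u + I)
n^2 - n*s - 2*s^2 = (n - 2*s)*(n + s)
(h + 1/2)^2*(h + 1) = h^3 + 2*h^2 + 5*h/4 + 1/4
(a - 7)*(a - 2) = a^2 - 9*a + 14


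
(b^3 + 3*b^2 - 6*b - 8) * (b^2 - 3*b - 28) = b^5 - 43*b^3 - 74*b^2 + 192*b + 224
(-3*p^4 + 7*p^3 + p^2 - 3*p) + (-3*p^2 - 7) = -3*p^4 + 7*p^3 - 2*p^2 - 3*p - 7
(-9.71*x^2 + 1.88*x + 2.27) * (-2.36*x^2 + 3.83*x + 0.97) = 22.9156*x^4 - 41.6261*x^3 - 7.5755*x^2 + 10.5177*x + 2.2019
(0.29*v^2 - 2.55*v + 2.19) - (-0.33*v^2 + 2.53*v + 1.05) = 0.62*v^2 - 5.08*v + 1.14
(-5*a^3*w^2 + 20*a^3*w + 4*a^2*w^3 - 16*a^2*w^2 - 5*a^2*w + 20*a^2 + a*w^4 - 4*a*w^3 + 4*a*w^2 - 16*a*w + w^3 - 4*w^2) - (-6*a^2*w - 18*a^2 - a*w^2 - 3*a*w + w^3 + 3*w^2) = -5*a^3*w^2 + 20*a^3*w + 4*a^2*w^3 - 16*a^2*w^2 + a^2*w + 38*a^2 + a*w^4 - 4*a*w^3 + 5*a*w^2 - 13*a*w - 7*w^2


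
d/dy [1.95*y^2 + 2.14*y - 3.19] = 3.9*y + 2.14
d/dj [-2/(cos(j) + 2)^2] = -4*sin(j)/(cos(j) + 2)^3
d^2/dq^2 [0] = 0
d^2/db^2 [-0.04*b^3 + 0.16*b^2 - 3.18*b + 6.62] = 0.32 - 0.24*b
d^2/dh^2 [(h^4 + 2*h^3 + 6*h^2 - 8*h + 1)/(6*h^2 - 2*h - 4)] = (9*h^6 - 9*h^5 - 15*h^4 - 24*h^3 + 171*h^2 - 129*h + 47)/(27*h^6 - 27*h^5 - 45*h^4 + 35*h^3 + 30*h^2 - 12*h - 8)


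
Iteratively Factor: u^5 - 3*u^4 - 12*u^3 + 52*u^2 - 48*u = (u)*(u^4 - 3*u^3 - 12*u^2 + 52*u - 48) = u*(u + 4)*(u^3 - 7*u^2 + 16*u - 12) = u*(u - 2)*(u + 4)*(u^2 - 5*u + 6) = u*(u - 3)*(u - 2)*(u + 4)*(u - 2)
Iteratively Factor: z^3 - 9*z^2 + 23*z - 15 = (z - 3)*(z^2 - 6*z + 5) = (z - 3)*(z - 1)*(z - 5)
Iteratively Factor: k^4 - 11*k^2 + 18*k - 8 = (k - 1)*(k^3 + k^2 - 10*k + 8) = (k - 2)*(k - 1)*(k^2 + 3*k - 4) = (k - 2)*(k - 1)*(k + 4)*(k - 1)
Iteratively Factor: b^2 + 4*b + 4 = (b + 2)*(b + 2)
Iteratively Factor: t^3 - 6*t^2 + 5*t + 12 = (t - 3)*(t^2 - 3*t - 4) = (t - 3)*(t + 1)*(t - 4)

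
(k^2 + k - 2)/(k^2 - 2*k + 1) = (k + 2)/(k - 1)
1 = 1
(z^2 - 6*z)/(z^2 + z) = (z - 6)/(z + 1)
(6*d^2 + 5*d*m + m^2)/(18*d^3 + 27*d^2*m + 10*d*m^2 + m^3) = (2*d + m)/(6*d^2 + 7*d*m + m^2)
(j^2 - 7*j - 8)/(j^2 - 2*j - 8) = (-j^2 + 7*j + 8)/(-j^2 + 2*j + 8)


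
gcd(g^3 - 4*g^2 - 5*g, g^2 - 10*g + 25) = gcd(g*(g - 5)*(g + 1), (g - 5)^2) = g - 5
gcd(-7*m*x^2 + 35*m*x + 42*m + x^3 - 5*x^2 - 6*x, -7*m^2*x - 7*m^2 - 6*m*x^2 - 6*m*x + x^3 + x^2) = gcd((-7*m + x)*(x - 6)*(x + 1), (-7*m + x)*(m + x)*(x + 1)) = -7*m*x - 7*m + x^2 + x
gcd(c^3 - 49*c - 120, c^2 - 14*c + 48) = c - 8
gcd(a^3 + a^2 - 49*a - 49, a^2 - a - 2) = a + 1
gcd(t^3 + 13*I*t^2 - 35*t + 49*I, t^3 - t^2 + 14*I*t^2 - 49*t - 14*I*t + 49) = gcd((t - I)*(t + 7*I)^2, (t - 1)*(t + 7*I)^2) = t^2 + 14*I*t - 49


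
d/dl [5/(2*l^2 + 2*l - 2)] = 5*(-2*l - 1)/(2*(l^2 + l - 1)^2)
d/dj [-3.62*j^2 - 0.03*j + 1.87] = -7.24*j - 0.03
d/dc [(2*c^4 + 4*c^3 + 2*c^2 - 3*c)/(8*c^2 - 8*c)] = (c^3/2 - c^2/4 - c + 1/8)/(c^2 - 2*c + 1)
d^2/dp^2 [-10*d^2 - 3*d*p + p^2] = 2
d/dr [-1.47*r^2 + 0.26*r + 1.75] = 0.26 - 2.94*r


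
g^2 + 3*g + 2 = (g + 1)*(g + 2)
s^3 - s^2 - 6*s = s*(s - 3)*(s + 2)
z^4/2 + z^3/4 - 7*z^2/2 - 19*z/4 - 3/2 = (z/2 + 1/2)*(z - 3)*(z + 1/2)*(z + 2)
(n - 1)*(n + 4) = n^2 + 3*n - 4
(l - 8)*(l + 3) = l^2 - 5*l - 24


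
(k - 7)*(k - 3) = k^2 - 10*k + 21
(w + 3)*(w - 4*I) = w^2 + 3*w - 4*I*w - 12*I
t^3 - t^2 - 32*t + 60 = (t - 5)*(t - 2)*(t + 6)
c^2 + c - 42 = (c - 6)*(c + 7)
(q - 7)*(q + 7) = q^2 - 49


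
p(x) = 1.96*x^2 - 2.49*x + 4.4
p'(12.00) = 44.55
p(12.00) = 256.76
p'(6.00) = 21.03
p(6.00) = 60.02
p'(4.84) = 16.48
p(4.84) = 38.26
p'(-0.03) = -2.61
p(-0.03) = 4.48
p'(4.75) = 16.13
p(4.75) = 36.80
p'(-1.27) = -7.47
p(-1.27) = 10.72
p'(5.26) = 18.13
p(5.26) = 45.53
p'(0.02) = -2.41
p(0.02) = 4.35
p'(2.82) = 8.56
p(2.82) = 12.96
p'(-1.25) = -7.39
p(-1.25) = 10.58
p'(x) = 3.92*x - 2.49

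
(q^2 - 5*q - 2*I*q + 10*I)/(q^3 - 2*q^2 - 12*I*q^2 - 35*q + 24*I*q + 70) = (q^2 - q*(5 + 2*I) + 10*I)/(q^3 - 2*q^2*(1 + 6*I) + q*(-35 + 24*I) + 70)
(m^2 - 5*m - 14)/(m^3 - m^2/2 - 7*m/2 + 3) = 2*(m - 7)/(2*m^2 - 5*m + 3)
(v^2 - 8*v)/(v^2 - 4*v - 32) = v/(v + 4)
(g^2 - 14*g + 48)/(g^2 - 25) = (g^2 - 14*g + 48)/(g^2 - 25)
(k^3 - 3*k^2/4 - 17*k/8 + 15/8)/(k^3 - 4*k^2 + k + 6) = (8*k^3 - 6*k^2 - 17*k + 15)/(8*(k^3 - 4*k^2 + k + 6))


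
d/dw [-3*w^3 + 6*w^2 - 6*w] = -9*w^2 + 12*w - 6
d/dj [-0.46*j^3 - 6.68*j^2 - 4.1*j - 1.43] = -1.38*j^2 - 13.36*j - 4.1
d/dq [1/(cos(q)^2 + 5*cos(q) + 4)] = (2*cos(q) + 5)*sin(q)/(cos(q)^2 + 5*cos(q) + 4)^2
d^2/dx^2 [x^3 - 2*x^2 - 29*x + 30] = 6*x - 4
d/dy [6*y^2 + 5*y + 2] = 12*y + 5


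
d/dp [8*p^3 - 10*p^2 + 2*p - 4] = 24*p^2 - 20*p + 2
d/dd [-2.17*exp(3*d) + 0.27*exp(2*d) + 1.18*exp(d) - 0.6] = (-6.51*exp(2*d) + 0.54*exp(d) + 1.18)*exp(d)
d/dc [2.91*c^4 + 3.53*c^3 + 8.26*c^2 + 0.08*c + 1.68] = 11.64*c^3 + 10.59*c^2 + 16.52*c + 0.08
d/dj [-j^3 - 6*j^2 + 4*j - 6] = -3*j^2 - 12*j + 4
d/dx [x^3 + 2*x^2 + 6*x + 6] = 3*x^2 + 4*x + 6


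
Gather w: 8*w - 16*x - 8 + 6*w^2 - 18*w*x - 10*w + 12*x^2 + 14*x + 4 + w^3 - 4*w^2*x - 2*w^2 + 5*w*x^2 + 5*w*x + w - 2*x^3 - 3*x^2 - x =w^3 + w^2*(4 - 4*x) + w*(5*x^2 - 13*x - 1) - 2*x^3 + 9*x^2 - 3*x - 4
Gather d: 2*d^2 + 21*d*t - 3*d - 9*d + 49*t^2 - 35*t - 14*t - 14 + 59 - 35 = 2*d^2 + d*(21*t - 12) + 49*t^2 - 49*t + 10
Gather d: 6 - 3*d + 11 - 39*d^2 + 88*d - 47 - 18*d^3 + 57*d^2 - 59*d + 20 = -18*d^3 + 18*d^2 + 26*d - 10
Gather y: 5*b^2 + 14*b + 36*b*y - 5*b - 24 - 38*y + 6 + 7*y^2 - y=5*b^2 + 9*b + 7*y^2 + y*(36*b - 39) - 18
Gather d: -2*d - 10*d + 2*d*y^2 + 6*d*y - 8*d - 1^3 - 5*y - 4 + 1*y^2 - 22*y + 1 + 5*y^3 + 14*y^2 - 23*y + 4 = d*(2*y^2 + 6*y - 20) + 5*y^3 + 15*y^2 - 50*y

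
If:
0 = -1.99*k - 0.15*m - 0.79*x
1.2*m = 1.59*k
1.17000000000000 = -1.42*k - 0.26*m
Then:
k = -0.66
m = -0.88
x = 1.84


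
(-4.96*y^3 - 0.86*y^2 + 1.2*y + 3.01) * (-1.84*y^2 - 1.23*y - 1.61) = 9.1264*y^5 + 7.6832*y^4 + 6.8354*y^3 - 5.6298*y^2 - 5.6343*y - 4.8461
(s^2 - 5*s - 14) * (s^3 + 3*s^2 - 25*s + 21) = s^5 - 2*s^4 - 54*s^3 + 104*s^2 + 245*s - 294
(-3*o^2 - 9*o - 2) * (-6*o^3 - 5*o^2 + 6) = 18*o^5 + 69*o^4 + 57*o^3 - 8*o^2 - 54*o - 12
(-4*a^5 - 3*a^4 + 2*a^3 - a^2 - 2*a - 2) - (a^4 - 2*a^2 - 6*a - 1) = -4*a^5 - 4*a^4 + 2*a^3 + a^2 + 4*a - 1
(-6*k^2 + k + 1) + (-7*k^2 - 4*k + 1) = -13*k^2 - 3*k + 2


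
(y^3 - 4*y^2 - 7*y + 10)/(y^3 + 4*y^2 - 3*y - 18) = (y^3 - 4*y^2 - 7*y + 10)/(y^3 + 4*y^2 - 3*y - 18)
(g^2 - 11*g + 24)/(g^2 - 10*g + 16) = (g - 3)/(g - 2)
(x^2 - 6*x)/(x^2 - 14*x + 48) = x/(x - 8)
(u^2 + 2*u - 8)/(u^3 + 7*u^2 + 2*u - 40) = 1/(u + 5)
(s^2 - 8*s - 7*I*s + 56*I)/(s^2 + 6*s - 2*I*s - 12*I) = (s^2 - s*(8 + 7*I) + 56*I)/(s^2 + 2*s*(3 - I) - 12*I)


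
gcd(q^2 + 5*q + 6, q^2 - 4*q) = 1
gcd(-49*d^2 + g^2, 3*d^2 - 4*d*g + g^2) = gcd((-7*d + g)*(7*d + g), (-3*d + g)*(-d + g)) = 1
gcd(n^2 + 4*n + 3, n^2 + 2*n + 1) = n + 1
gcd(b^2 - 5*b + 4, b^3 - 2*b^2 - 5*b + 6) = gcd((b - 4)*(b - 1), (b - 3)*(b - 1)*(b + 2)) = b - 1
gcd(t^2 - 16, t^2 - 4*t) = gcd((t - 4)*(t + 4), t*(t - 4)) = t - 4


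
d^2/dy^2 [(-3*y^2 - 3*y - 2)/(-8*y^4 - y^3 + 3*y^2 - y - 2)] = 2*(576*y^8 + 1224*y^7 + 1547*y^6 - 111*y^5 - 1104*y^4 - 505*y^3 - 114*y^2 + 24*y + 20)/(512*y^12 + 192*y^11 - 552*y^10 + 49*y^9 + 639*y^8 - 18*y^7 - 303*y^6 + 90*y^5 + 153*y^4 - 23*y^3 - 30*y^2 + 12*y + 8)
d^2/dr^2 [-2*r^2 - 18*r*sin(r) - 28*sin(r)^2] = 18*r*sin(r) + 112*sin(r)^2 - 36*cos(r) - 60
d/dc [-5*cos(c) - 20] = 5*sin(c)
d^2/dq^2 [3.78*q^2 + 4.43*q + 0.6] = 7.56000000000000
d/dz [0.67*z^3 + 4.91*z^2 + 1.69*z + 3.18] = 2.01*z^2 + 9.82*z + 1.69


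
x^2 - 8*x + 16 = (x - 4)^2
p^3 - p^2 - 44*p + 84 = (p - 6)*(p - 2)*(p + 7)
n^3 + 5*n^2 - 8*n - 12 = (n - 2)*(n + 1)*(n + 6)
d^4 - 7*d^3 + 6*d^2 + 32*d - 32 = (d - 4)^2*(d - 1)*(d + 2)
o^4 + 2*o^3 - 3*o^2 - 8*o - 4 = (o - 2)*(o + 1)^2*(o + 2)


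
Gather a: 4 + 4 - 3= 5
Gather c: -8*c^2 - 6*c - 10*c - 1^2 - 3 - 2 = -8*c^2 - 16*c - 6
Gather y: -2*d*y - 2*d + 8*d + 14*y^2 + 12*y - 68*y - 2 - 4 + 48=6*d + 14*y^2 + y*(-2*d - 56) + 42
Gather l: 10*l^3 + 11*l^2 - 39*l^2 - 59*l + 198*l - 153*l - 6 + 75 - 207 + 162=10*l^3 - 28*l^2 - 14*l + 24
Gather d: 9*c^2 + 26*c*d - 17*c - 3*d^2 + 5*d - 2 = 9*c^2 - 17*c - 3*d^2 + d*(26*c + 5) - 2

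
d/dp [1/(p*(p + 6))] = 2*(-p - 3)/(p^2*(p^2 + 12*p + 36))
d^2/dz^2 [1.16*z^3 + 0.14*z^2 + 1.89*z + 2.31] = 6.96*z + 0.28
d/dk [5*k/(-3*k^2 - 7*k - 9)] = 15*(k^2 - 3)/(9*k^4 + 42*k^3 + 103*k^2 + 126*k + 81)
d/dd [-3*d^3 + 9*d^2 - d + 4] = -9*d^2 + 18*d - 1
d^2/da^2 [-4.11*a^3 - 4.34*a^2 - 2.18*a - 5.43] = -24.66*a - 8.68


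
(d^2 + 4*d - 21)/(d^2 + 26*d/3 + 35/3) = 3*(d - 3)/(3*d + 5)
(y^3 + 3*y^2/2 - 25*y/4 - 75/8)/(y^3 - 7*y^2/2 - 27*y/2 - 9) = (y^2 - 25/4)/(y^2 - 5*y - 6)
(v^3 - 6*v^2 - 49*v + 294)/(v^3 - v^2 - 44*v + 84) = (v - 7)/(v - 2)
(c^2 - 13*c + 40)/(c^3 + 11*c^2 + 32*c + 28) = (c^2 - 13*c + 40)/(c^3 + 11*c^2 + 32*c + 28)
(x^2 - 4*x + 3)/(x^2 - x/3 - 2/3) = 3*(x - 3)/(3*x + 2)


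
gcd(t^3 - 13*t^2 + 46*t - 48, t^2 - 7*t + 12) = t - 3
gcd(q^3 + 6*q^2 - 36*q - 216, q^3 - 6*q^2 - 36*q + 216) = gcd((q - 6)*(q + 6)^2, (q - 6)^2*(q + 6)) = q^2 - 36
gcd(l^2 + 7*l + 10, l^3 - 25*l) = l + 5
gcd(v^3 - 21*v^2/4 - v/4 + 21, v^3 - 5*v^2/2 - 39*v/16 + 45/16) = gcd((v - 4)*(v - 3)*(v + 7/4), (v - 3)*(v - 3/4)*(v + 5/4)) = v - 3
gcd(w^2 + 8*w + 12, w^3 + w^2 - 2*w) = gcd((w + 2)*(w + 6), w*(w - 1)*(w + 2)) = w + 2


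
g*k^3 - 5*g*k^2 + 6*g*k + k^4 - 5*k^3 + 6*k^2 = k*(g + k)*(k - 3)*(k - 2)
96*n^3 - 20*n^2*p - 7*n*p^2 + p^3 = (-8*n + p)*(-3*n + p)*(4*n + p)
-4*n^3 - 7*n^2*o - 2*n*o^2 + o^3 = (-4*n + o)*(n + o)^2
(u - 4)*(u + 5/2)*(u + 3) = u^3 + 3*u^2/2 - 29*u/2 - 30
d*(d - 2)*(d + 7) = d^3 + 5*d^2 - 14*d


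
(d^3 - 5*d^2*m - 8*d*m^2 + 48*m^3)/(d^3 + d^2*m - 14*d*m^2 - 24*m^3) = (d - 4*m)/(d + 2*m)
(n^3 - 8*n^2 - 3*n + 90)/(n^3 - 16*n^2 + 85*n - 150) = (n + 3)/(n - 5)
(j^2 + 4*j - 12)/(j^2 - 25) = (j^2 + 4*j - 12)/(j^2 - 25)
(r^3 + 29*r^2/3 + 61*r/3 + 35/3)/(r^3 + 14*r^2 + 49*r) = (3*r^2 + 8*r + 5)/(3*r*(r + 7))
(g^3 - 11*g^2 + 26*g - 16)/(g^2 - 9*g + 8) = g - 2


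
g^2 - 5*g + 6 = (g - 3)*(g - 2)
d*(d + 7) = d^2 + 7*d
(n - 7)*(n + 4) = n^2 - 3*n - 28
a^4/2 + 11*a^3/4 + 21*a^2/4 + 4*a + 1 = (a/2 + 1)*(a + 1/2)*(a + 1)*(a + 2)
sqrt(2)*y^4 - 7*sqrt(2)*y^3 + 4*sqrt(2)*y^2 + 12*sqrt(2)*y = y*(y - 6)*(y - 2)*(sqrt(2)*y + sqrt(2))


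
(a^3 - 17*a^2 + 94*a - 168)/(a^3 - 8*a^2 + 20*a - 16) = (a^2 - 13*a + 42)/(a^2 - 4*a + 4)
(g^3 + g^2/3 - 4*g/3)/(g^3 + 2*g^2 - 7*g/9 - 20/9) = 3*g/(3*g + 5)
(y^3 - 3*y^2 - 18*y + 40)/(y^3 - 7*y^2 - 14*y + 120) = (y - 2)/(y - 6)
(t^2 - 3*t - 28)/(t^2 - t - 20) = (t - 7)/(t - 5)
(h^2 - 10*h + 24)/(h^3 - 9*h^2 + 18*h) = (h - 4)/(h*(h - 3))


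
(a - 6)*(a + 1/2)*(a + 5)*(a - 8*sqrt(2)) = a^4 - 8*sqrt(2)*a^3 - a^3/2 - 61*a^2/2 + 4*sqrt(2)*a^2 - 15*a + 244*sqrt(2)*a + 120*sqrt(2)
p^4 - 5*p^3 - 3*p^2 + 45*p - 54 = (p - 3)^2*(p - 2)*(p + 3)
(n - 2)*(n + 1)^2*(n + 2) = n^4 + 2*n^3 - 3*n^2 - 8*n - 4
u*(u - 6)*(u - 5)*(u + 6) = u^4 - 5*u^3 - 36*u^2 + 180*u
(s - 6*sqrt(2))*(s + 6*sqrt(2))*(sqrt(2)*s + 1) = sqrt(2)*s^3 + s^2 - 72*sqrt(2)*s - 72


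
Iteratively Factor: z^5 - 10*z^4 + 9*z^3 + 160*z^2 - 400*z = (z - 5)*(z^4 - 5*z^3 - 16*z^2 + 80*z) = (z - 5)*(z + 4)*(z^3 - 9*z^2 + 20*z) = (z - 5)^2*(z + 4)*(z^2 - 4*z) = z*(z - 5)^2*(z + 4)*(z - 4)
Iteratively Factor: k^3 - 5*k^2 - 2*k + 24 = (k - 3)*(k^2 - 2*k - 8) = (k - 3)*(k + 2)*(k - 4)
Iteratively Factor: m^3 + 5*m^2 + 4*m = (m)*(m^2 + 5*m + 4) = m*(m + 4)*(m + 1)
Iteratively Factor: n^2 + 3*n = (n)*(n + 3)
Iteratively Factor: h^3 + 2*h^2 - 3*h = (h + 3)*(h^2 - h) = h*(h + 3)*(h - 1)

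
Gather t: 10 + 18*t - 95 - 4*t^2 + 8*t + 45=-4*t^2 + 26*t - 40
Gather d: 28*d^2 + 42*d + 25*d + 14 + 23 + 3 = 28*d^2 + 67*d + 40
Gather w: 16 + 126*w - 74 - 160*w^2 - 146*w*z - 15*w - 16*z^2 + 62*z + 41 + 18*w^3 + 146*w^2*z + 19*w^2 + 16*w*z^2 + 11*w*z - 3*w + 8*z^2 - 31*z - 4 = 18*w^3 + w^2*(146*z - 141) + w*(16*z^2 - 135*z + 108) - 8*z^2 + 31*z - 21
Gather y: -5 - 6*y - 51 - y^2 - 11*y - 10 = -y^2 - 17*y - 66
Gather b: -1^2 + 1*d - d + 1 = 0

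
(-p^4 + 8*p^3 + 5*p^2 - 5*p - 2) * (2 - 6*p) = 6*p^5 - 50*p^4 - 14*p^3 + 40*p^2 + 2*p - 4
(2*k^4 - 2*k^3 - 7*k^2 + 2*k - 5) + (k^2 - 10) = 2*k^4 - 2*k^3 - 6*k^2 + 2*k - 15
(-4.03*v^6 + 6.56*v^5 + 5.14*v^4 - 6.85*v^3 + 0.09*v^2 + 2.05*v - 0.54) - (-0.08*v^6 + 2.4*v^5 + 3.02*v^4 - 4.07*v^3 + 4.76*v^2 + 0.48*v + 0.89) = -3.95*v^6 + 4.16*v^5 + 2.12*v^4 - 2.78*v^3 - 4.67*v^2 + 1.57*v - 1.43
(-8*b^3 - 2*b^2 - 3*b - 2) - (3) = -8*b^3 - 2*b^2 - 3*b - 5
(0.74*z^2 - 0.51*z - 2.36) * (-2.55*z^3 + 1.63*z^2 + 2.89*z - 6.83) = -1.887*z^5 + 2.5067*z^4 + 7.3253*z^3 - 10.3749*z^2 - 3.3371*z + 16.1188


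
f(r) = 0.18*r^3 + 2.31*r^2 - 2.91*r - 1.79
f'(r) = 0.54*r^2 + 4.62*r - 2.91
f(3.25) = 19.33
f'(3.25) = 17.81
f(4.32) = 43.26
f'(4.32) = 27.13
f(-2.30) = 14.93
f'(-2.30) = -10.68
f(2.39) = 6.91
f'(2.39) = 11.22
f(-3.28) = 26.25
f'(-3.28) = -12.25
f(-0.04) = -1.67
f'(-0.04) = -3.09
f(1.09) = -1.98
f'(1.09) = 2.77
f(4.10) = 37.52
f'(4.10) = 25.11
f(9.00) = 290.35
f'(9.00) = 82.41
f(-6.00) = 59.95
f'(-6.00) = -11.19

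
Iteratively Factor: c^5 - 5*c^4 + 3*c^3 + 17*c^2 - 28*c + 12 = (c + 2)*(c^4 - 7*c^3 + 17*c^2 - 17*c + 6) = (c - 3)*(c + 2)*(c^3 - 4*c^2 + 5*c - 2) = (c - 3)*(c - 1)*(c + 2)*(c^2 - 3*c + 2) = (c - 3)*(c - 2)*(c - 1)*(c + 2)*(c - 1)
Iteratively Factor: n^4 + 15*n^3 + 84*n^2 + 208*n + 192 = (n + 4)*(n^3 + 11*n^2 + 40*n + 48) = (n + 4)^2*(n^2 + 7*n + 12) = (n + 4)^3*(n + 3)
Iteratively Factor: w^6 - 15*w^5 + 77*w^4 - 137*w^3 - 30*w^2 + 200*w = (w + 1)*(w^5 - 16*w^4 + 93*w^3 - 230*w^2 + 200*w) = (w - 2)*(w + 1)*(w^4 - 14*w^3 + 65*w^2 - 100*w) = (w - 5)*(w - 2)*(w + 1)*(w^3 - 9*w^2 + 20*w) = (w - 5)^2*(w - 2)*(w + 1)*(w^2 - 4*w) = (w - 5)^2*(w - 4)*(w - 2)*(w + 1)*(w)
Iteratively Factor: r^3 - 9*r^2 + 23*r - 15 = (r - 5)*(r^2 - 4*r + 3) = (r - 5)*(r - 1)*(r - 3)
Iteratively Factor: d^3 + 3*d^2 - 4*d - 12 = (d + 2)*(d^2 + d - 6) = (d + 2)*(d + 3)*(d - 2)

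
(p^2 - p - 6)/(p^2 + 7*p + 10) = (p - 3)/(p + 5)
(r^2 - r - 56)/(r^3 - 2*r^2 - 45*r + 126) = (r - 8)/(r^2 - 9*r + 18)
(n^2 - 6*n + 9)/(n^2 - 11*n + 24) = (n - 3)/(n - 8)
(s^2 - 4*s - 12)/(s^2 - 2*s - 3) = (-s^2 + 4*s + 12)/(-s^2 + 2*s + 3)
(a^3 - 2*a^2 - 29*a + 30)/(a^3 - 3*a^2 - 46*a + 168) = (a^2 + 4*a - 5)/(a^2 + 3*a - 28)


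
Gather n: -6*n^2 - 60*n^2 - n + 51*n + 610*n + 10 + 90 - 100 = -66*n^2 + 660*n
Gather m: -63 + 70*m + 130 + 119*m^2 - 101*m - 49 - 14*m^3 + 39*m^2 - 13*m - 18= -14*m^3 + 158*m^2 - 44*m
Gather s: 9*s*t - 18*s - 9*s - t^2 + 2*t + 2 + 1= s*(9*t - 27) - t^2 + 2*t + 3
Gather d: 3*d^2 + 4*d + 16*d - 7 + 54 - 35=3*d^2 + 20*d + 12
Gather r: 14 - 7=7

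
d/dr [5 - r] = -1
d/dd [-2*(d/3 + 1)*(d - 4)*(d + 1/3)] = -2*d^2 + 8*d/9 + 74/9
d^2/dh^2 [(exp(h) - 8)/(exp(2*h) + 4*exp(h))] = (exp(3*h) - 36*exp(2*h) - 96*exp(h) - 128)*exp(-h)/(exp(3*h) + 12*exp(2*h) + 48*exp(h) + 64)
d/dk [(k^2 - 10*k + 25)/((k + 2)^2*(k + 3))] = (-k^3 + 22*k^2 - 33*k - 260)/(k^5 + 12*k^4 + 57*k^3 + 134*k^2 + 156*k + 72)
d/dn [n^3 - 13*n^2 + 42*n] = 3*n^2 - 26*n + 42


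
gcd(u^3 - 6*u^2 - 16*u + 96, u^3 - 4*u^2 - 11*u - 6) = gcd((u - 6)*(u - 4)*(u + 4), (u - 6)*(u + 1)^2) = u - 6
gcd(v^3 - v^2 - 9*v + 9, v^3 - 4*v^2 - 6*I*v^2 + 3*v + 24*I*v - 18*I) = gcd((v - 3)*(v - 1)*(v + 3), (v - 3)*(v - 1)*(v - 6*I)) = v^2 - 4*v + 3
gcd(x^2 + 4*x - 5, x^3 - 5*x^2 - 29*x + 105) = x + 5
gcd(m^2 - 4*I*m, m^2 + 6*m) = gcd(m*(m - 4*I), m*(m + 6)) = m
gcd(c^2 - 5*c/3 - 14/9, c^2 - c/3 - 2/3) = c + 2/3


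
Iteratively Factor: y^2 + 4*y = (y + 4)*(y)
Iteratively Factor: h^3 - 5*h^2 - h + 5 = (h - 1)*(h^2 - 4*h - 5) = (h - 1)*(h + 1)*(h - 5)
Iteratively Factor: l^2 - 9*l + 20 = (l - 4)*(l - 5)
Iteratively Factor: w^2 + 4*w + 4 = (w + 2)*(w + 2)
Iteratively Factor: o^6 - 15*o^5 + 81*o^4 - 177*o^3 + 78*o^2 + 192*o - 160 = (o - 1)*(o^5 - 14*o^4 + 67*o^3 - 110*o^2 - 32*o + 160) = (o - 1)*(o + 1)*(o^4 - 15*o^3 + 82*o^2 - 192*o + 160) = (o - 2)*(o - 1)*(o + 1)*(o^3 - 13*o^2 + 56*o - 80) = (o - 5)*(o - 2)*(o - 1)*(o + 1)*(o^2 - 8*o + 16) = (o - 5)*(o - 4)*(o - 2)*(o - 1)*(o + 1)*(o - 4)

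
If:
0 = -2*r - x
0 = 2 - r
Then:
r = 2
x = -4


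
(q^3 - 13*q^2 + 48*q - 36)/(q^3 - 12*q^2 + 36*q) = (q - 1)/q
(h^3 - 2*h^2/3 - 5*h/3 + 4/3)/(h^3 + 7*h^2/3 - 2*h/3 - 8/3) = (h - 1)/(h + 2)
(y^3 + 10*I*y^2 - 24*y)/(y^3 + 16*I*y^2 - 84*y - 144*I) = y/(y + 6*I)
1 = 1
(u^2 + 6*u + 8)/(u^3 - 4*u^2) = (u^2 + 6*u + 8)/(u^2*(u - 4))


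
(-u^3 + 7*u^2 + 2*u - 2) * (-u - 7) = u^4 - 51*u^2 - 12*u + 14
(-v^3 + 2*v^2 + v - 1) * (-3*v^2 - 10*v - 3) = 3*v^5 + 4*v^4 - 20*v^3 - 13*v^2 + 7*v + 3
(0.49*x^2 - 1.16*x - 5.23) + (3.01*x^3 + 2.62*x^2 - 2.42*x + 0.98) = 3.01*x^3 + 3.11*x^2 - 3.58*x - 4.25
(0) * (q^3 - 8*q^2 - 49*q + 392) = 0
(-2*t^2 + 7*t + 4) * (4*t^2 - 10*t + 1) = -8*t^4 + 48*t^3 - 56*t^2 - 33*t + 4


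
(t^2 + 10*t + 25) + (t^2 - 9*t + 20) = 2*t^2 + t + 45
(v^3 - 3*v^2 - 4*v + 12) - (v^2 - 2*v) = v^3 - 4*v^2 - 2*v + 12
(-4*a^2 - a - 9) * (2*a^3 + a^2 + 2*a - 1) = -8*a^5 - 6*a^4 - 27*a^3 - 7*a^2 - 17*a + 9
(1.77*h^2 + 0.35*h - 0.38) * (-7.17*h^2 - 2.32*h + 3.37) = -12.6909*h^4 - 6.6159*h^3 + 7.8775*h^2 + 2.0611*h - 1.2806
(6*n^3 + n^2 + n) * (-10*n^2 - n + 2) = -60*n^5 - 16*n^4 + n^3 + n^2 + 2*n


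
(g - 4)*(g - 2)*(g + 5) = g^3 - g^2 - 22*g + 40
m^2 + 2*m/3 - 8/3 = (m - 4/3)*(m + 2)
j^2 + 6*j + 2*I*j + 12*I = (j + 6)*(j + 2*I)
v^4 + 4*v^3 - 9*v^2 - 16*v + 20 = (v - 2)*(v - 1)*(v + 2)*(v + 5)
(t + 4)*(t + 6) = t^2 + 10*t + 24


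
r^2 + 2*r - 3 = (r - 1)*(r + 3)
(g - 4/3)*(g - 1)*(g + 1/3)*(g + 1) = g^4 - g^3 - 13*g^2/9 + g + 4/9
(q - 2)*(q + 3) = q^2 + q - 6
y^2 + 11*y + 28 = (y + 4)*(y + 7)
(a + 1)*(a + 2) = a^2 + 3*a + 2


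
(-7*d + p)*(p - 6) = -7*d*p + 42*d + p^2 - 6*p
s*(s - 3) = s^2 - 3*s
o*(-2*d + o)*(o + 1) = -2*d*o^2 - 2*d*o + o^3 + o^2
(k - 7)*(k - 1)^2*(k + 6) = k^4 - 3*k^3 - 39*k^2 + 83*k - 42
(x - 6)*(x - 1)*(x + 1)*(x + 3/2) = x^4 - 9*x^3/2 - 10*x^2 + 9*x/2 + 9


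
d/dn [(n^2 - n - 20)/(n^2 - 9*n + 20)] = -8/(n^2 - 8*n + 16)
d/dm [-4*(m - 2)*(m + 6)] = -8*m - 16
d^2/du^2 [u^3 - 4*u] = 6*u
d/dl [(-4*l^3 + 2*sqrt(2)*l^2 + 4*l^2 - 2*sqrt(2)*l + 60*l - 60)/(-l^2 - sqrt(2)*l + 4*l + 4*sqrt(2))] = 2*(2*l^4 - 16*l^3 + 4*sqrt(2)*l^3 - 23*sqrt(2)*l^2 + 36*l^2 - 44*l + 16*sqrt(2)*l + 112 + 90*sqrt(2))/(l^4 - 8*l^3 + 2*sqrt(2)*l^3 - 16*sqrt(2)*l^2 + 18*l^2 - 16*l + 32*sqrt(2)*l + 32)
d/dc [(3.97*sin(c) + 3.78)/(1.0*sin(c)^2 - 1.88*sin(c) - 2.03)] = (-7.56*sin(c) + 1.985*cos(2*c) - 2.9377)*cos(c)/(-1.0*sin(c)^2 + 1.88*sin(c) + 2.03)^2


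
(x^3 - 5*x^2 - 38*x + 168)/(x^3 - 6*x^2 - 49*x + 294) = (x^2 + 2*x - 24)/(x^2 + x - 42)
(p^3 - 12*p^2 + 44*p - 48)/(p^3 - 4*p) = (p^2 - 10*p + 24)/(p*(p + 2))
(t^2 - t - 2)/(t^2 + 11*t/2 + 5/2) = 2*(t^2 - t - 2)/(2*t^2 + 11*t + 5)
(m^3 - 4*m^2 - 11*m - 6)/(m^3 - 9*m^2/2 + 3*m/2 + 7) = 2*(m^2 - 5*m - 6)/(2*m^2 - 11*m + 14)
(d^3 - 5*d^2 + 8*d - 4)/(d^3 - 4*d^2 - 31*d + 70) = (d^2 - 3*d + 2)/(d^2 - 2*d - 35)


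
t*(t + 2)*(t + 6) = t^3 + 8*t^2 + 12*t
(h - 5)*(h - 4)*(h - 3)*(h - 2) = h^4 - 14*h^3 + 71*h^2 - 154*h + 120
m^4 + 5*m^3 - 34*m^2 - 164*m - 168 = (m - 6)*(m + 2)^2*(m + 7)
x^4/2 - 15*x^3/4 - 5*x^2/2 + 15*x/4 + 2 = (x/2 + 1/2)*(x - 8)*(x - 1)*(x + 1/2)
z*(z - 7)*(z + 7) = z^3 - 49*z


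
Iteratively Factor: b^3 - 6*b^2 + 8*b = (b)*(b^2 - 6*b + 8) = b*(b - 2)*(b - 4)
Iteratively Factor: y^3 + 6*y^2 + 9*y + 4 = (y + 1)*(y^2 + 5*y + 4) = (y + 1)*(y + 4)*(y + 1)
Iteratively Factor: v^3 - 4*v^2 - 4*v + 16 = (v + 2)*(v^2 - 6*v + 8) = (v - 2)*(v + 2)*(v - 4)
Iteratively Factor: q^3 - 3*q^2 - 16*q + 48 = (q - 4)*(q^2 + q - 12) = (q - 4)*(q - 3)*(q + 4)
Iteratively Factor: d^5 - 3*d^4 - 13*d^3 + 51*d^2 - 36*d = (d)*(d^4 - 3*d^3 - 13*d^2 + 51*d - 36) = d*(d - 3)*(d^3 - 13*d + 12) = d*(d - 3)*(d - 1)*(d^2 + d - 12) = d*(d - 3)*(d - 1)*(d + 4)*(d - 3)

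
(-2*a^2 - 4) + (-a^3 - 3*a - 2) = -a^3 - 2*a^2 - 3*a - 6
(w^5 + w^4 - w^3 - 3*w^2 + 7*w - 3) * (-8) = -8*w^5 - 8*w^4 + 8*w^3 + 24*w^2 - 56*w + 24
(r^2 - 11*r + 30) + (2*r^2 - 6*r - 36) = 3*r^2 - 17*r - 6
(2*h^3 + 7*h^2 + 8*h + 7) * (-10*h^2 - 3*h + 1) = -20*h^5 - 76*h^4 - 99*h^3 - 87*h^2 - 13*h + 7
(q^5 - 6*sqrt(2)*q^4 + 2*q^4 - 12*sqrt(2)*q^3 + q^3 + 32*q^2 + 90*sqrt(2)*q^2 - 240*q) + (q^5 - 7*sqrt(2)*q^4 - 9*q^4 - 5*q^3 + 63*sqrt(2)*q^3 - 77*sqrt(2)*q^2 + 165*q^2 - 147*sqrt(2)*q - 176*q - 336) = 2*q^5 - 13*sqrt(2)*q^4 - 7*q^4 - 4*q^3 + 51*sqrt(2)*q^3 + 13*sqrt(2)*q^2 + 197*q^2 - 416*q - 147*sqrt(2)*q - 336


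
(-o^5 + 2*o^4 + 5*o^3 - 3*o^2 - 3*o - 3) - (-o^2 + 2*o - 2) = -o^5 + 2*o^4 + 5*o^3 - 2*o^2 - 5*o - 1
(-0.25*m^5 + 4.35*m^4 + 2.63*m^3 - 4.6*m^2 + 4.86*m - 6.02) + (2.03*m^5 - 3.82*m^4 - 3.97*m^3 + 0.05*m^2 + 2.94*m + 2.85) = 1.78*m^5 + 0.53*m^4 - 1.34*m^3 - 4.55*m^2 + 7.8*m - 3.17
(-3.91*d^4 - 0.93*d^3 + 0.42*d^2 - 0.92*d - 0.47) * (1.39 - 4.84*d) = 18.9244*d^5 - 0.9337*d^4 - 3.3255*d^3 + 5.0366*d^2 + 0.996*d - 0.6533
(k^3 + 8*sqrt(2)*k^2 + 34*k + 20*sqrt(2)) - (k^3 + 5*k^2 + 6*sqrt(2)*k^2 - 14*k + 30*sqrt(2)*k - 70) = -5*k^2 + 2*sqrt(2)*k^2 - 30*sqrt(2)*k + 48*k + 20*sqrt(2) + 70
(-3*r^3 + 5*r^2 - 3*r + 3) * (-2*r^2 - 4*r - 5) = 6*r^5 + 2*r^4 + r^3 - 19*r^2 + 3*r - 15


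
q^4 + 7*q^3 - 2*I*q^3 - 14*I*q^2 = q^2*(q + 7)*(q - 2*I)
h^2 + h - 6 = (h - 2)*(h + 3)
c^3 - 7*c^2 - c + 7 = (c - 7)*(c - 1)*(c + 1)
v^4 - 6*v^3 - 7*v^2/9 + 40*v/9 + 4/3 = (v - 6)*(v - 1)*(v + 1/3)*(v + 2/3)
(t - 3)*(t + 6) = t^2 + 3*t - 18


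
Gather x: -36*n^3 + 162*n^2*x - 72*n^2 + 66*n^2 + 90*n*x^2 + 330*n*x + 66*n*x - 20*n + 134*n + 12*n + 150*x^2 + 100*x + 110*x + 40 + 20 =-36*n^3 - 6*n^2 + 126*n + x^2*(90*n + 150) + x*(162*n^2 + 396*n + 210) + 60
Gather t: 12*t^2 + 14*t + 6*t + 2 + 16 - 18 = 12*t^2 + 20*t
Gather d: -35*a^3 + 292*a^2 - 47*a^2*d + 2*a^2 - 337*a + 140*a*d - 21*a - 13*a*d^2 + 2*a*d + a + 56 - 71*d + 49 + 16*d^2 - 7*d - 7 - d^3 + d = -35*a^3 + 294*a^2 - 357*a - d^3 + d^2*(16 - 13*a) + d*(-47*a^2 + 142*a - 77) + 98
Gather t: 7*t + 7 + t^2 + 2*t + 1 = t^2 + 9*t + 8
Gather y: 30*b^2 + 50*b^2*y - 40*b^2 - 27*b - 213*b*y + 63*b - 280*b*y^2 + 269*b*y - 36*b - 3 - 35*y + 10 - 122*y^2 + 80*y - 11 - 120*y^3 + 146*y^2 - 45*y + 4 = -10*b^2 - 120*y^3 + y^2*(24 - 280*b) + y*(50*b^2 + 56*b)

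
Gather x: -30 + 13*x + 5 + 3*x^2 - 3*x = 3*x^2 + 10*x - 25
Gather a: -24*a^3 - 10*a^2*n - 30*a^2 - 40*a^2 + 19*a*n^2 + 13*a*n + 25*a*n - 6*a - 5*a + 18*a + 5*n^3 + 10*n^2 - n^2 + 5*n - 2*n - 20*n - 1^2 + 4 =-24*a^3 + a^2*(-10*n - 70) + a*(19*n^2 + 38*n + 7) + 5*n^3 + 9*n^2 - 17*n + 3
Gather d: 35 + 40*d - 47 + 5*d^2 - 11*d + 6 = 5*d^2 + 29*d - 6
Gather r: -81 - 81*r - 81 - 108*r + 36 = -189*r - 126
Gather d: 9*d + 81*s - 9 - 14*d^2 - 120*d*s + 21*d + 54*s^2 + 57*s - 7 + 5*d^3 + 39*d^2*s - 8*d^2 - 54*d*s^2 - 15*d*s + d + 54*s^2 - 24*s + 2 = 5*d^3 + d^2*(39*s - 22) + d*(-54*s^2 - 135*s + 31) + 108*s^2 + 114*s - 14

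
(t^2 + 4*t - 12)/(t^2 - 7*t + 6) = (t^2 + 4*t - 12)/(t^2 - 7*t + 6)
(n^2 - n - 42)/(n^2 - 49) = (n + 6)/(n + 7)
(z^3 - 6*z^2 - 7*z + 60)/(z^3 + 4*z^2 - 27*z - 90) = (z - 4)/(z + 6)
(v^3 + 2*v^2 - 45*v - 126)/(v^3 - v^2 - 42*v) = (v + 3)/v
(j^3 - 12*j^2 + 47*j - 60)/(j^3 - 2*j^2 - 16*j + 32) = (j^2 - 8*j + 15)/(j^2 + 2*j - 8)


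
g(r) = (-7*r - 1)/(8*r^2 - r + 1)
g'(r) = (1 - 16*r)*(-7*r - 1)/(8*r^2 - r + 1)^2 - 7/(8*r^2 - r + 1) = (-56*r^2 + 7*r + (7*r + 1)*(16*r - 1) - 7)/(8*r^2 - r + 1)^2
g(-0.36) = 0.63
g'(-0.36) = -1.13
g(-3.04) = 0.26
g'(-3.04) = 0.08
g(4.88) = -0.19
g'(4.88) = 0.04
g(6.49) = -0.14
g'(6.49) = 0.02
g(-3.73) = 0.22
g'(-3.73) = 0.05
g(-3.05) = 0.26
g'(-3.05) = 0.08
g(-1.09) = 0.57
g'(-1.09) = 0.31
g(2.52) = -0.38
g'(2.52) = 0.16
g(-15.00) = 0.06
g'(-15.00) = 0.00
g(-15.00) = 0.06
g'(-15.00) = 0.00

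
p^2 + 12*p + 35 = (p + 5)*(p + 7)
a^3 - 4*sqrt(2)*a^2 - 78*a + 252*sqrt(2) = (a - 7*sqrt(2))*(a - 3*sqrt(2))*(a + 6*sqrt(2))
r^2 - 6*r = r*(r - 6)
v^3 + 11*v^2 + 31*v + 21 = (v + 1)*(v + 3)*(v + 7)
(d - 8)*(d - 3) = d^2 - 11*d + 24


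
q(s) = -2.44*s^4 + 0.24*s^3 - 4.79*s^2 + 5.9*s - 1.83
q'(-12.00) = 17089.82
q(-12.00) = -51772.95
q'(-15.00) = 33251.60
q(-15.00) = -125503.08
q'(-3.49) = 462.99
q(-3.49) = -452.95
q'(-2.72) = 233.69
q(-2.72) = -191.70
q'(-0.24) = 8.38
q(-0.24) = -3.53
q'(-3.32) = 402.80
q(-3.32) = -379.44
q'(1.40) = -32.88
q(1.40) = -11.67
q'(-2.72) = 233.69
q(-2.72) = -191.70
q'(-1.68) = 70.30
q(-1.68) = -45.84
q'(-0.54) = 12.82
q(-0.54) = -6.66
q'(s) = -9.76*s^3 + 0.72*s^2 - 9.58*s + 5.9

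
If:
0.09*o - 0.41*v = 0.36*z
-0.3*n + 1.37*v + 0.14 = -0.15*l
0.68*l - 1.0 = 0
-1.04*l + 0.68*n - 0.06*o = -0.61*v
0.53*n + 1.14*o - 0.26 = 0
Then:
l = 1.47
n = 2.02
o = -0.71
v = 0.18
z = -0.38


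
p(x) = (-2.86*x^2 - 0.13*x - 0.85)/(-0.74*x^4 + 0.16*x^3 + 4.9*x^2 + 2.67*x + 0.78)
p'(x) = (-5.72*x - 0.13)/(-0.74*x^4 + 0.16*x^3 + 4.9*x^2 + 2.67*x + 0.78) + (-2.86*x^2 - 0.13*x - 0.85)*(2.96*x^3 - 0.48*x^2 - 9.8*x - 2.67)/(-0.74*x^4 + 0.16*x^3 + 4.9*x^2 + 2.67*x + 0.78)^2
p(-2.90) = 1.12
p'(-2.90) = 1.81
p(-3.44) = 0.57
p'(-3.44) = 0.57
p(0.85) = -0.48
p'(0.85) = -0.07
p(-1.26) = -1.74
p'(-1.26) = 0.62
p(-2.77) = 1.40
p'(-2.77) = 2.71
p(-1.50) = -2.02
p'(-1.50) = 1.85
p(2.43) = -1.42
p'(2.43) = -2.58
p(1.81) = -0.71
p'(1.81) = -0.50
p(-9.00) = 0.05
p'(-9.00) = 0.01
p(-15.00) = 0.02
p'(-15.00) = 0.00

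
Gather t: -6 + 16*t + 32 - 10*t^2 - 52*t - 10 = -10*t^2 - 36*t + 16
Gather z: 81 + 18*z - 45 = 18*z + 36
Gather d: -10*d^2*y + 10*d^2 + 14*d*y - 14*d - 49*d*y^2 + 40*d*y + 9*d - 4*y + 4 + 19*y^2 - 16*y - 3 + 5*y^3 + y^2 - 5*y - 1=d^2*(10 - 10*y) + d*(-49*y^2 + 54*y - 5) + 5*y^3 + 20*y^2 - 25*y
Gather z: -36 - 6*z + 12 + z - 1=-5*z - 25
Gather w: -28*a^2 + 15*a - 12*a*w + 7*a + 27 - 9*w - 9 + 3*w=-28*a^2 + 22*a + w*(-12*a - 6) + 18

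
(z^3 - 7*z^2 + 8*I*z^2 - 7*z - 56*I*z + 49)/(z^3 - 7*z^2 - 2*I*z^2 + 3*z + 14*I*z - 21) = (z + 7*I)/(z - 3*I)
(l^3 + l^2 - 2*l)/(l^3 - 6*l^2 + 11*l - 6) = l*(l + 2)/(l^2 - 5*l + 6)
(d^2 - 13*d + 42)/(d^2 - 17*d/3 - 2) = 3*(d - 7)/(3*d + 1)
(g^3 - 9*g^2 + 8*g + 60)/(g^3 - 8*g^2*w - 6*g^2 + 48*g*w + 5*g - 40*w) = (-g^2 + 4*g + 12)/(-g^2 + 8*g*w + g - 8*w)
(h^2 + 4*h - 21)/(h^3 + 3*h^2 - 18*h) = (h + 7)/(h*(h + 6))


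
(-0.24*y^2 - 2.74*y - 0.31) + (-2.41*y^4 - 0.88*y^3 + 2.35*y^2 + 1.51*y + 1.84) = -2.41*y^4 - 0.88*y^3 + 2.11*y^2 - 1.23*y + 1.53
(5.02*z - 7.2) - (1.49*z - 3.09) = 3.53*z - 4.11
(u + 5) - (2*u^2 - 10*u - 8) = -2*u^2 + 11*u + 13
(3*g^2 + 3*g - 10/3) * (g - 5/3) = 3*g^3 - 2*g^2 - 25*g/3 + 50/9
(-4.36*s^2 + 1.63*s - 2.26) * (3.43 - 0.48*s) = 2.0928*s^3 - 15.7372*s^2 + 6.6757*s - 7.7518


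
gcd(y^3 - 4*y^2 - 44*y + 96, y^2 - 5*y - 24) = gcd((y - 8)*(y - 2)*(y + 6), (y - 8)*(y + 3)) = y - 8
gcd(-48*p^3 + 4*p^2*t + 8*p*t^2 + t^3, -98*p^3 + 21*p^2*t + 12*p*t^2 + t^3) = 2*p - t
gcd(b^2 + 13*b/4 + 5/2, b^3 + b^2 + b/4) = 1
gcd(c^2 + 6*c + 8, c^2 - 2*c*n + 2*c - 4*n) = c + 2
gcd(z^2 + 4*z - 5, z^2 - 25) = z + 5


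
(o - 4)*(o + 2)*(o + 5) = o^3 + 3*o^2 - 18*o - 40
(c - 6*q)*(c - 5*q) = c^2 - 11*c*q + 30*q^2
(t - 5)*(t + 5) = t^2 - 25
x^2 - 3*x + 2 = (x - 2)*(x - 1)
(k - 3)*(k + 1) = k^2 - 2*k - 3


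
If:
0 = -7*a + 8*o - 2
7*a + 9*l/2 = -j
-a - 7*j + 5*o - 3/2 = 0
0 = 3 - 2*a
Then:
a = 3/2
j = 11/16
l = -179/72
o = 25/16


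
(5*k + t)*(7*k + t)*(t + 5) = 35*k^2*t + 175*k^2 + 12*k*t^2 + 60*k*t + t^3 + 5*t^2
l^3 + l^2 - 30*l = l*(l - 5)*(l + 6)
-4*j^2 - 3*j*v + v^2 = (-4*j + v)*(j + v)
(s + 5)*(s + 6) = s^2 + 11*s + 30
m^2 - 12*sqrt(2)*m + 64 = (m - 8*sqrt(2))*(m - 4*sqrt(2))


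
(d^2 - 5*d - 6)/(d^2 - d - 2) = (d - 6)/(d - 2)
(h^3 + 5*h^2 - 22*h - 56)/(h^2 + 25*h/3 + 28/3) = 3*(h^2 - 2*h - 8)/(3*h + 4)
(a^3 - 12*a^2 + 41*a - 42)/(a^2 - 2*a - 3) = (a^2 - 9*a + 14)/(a + 1)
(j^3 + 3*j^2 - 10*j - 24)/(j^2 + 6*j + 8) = j - 3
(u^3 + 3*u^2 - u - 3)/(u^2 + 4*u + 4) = (u^3 + 3*u^2 - u - 3)/(u^2 + 4*u + 4)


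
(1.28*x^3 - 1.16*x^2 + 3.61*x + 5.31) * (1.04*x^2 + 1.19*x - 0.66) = 1.3312*x^5 + 0.3168*x^4 + 1.5292*x^3 + 10.5839*x^2 + 3.9363*x - 3.5046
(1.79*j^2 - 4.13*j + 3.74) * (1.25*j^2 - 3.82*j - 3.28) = 2.2375*j^4 - 12.0003*j^3 + 14.5804*j^2 - 0.740400000000001*j - 12.2672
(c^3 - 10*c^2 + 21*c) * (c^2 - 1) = c^5 - 10*c^4 + 20*c^3 + 10*c^2 - 21*c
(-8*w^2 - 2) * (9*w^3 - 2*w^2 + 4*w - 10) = -72*w^5 + 16*w^4 - 50*w^3 + 84*w^2 - 8*w + 20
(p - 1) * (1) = p - 1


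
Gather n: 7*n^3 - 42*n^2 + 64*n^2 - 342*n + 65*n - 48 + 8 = 7*n^3 + 22*n^2 - 277*n - 40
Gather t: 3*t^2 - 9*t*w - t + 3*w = 3*t^2 + t*(-9*w - 1) + 3*w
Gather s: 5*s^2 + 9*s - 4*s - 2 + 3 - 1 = 5*s^2 + 5*s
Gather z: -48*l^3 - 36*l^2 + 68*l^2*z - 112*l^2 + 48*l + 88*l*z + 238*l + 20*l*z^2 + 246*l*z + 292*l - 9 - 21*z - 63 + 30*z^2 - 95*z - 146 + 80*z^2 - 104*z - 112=-48*l^3 - 148*l^2 + 578*l + z^2*(20*l + 110) + z*(68*l^2 + 334*l - 220) - 330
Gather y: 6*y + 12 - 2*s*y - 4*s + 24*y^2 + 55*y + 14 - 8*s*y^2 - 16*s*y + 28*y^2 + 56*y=-4*s + y^2*(52 - 8*s) + y*(117 - 18*s) + 26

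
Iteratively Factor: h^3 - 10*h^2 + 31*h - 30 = (h - 5)*(h^2 - 5*h + 6) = (h - 5)*(h - 2)*(h - 3)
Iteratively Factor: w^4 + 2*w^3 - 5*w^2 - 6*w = (w + 3)*(w^3 - w^2 - 2*w) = w*(w + 3)*(w^2 - w - 2) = w*(w + 1)*(w + 3)*(w - 2)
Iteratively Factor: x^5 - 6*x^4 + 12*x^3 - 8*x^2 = (x - 2)*(x^4 - 4*x^3 + 4*x^2) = (x - 2)^2*(x^3 - 2*x^2) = x*(x - 2)^2*(x^2 - 2*x) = x^2*(x - 2)^2*(x - 2)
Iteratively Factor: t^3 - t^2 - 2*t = (t - 2)*(t^2 + t) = t*(t - 2)*(t + 1)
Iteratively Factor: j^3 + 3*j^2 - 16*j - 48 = (j + 4)*(j^2 - j - 12) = (j + 3)*(j + 4)*(j - 4)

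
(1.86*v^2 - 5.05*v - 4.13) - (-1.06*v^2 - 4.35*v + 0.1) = 2.92*v^2 - 0.7*v - 4.23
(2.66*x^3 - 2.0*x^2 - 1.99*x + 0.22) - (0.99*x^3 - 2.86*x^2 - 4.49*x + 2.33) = 1.67*x^3 + 0.86*x^2 + 2.5*x - 2.11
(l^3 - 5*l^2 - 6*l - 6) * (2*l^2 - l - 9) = 2*l^5 - 11*l^4 - 16*l^3 + 39*l^2 + 60*l + 54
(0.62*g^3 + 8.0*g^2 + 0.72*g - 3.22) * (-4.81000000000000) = -2.9822*g^3 - 38.48*g^2 - 3.4632*g + 15.4882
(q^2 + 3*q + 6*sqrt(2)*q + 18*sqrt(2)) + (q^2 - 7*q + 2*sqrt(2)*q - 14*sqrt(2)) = 2*q^2 - 4*q + 8*sqrt(2)*q + 4*sqrt(2)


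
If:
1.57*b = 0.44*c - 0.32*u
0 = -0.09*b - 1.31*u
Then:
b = -14.5555555555556*u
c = -51.209595959596*u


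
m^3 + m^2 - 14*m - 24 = (m - 4)*(m + 2)*(m + 3)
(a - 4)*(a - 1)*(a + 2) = a^3 - 3*a^2 - 6*a + 8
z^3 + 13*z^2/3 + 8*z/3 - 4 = (z - 2/3)*(z + 2)*(z + 3)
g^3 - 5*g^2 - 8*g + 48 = (g - 4)^2*(g + 3)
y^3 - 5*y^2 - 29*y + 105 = (y - 7)*(y - 3)*(y + 5)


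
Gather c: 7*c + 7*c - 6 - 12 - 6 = 14*c - 24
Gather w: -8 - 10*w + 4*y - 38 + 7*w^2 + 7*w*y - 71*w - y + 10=7*w^2 + w*(7*y - 81) + 3*y - 36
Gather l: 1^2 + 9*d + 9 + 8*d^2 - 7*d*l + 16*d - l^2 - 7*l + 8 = 8*d^2 + 25*d - l^2 + l*(-7*d - 7) + 18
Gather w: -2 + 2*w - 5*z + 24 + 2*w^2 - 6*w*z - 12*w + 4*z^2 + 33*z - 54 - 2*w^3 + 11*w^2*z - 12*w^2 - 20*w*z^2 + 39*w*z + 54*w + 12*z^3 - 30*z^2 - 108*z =-2*w^3 + w^2*(11*z - 10) + w*(-20*z^2 + 33*z + 44) + 12*z^3 - 26*z^2 - 80*z - 32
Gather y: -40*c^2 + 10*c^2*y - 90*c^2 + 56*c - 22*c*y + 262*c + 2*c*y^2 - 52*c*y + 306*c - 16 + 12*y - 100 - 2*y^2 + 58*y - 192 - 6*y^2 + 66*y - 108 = -130*c^2 + 624*c + y^2*(2*c - 8) + y*(10*c^2 - 74*c + 136) - 416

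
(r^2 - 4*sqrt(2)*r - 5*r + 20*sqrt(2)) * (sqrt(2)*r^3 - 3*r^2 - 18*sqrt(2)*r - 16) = sqrt(2)*r^5 - 11*r^4 - 5*sqrt(2)*r^4 - 6*sqrt(2)*r^3 + 55*r^3 + 30*sqrt(2)*r^2 + 128*r^2 - 640*r + 64*sqrt(2)*r - 320*sqrt(2)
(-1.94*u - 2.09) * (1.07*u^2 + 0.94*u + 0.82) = -2.0758*u^3 - 4.0599*u^2 - 3.5554*u - 1.7138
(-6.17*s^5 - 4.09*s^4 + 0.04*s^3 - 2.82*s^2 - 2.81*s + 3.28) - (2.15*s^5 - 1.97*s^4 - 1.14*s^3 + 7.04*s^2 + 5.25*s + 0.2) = -8.32*s^5 - 2.12*s^4 + 1.18*s^3 - 9.86*s^2 - 8.06*s + 3.08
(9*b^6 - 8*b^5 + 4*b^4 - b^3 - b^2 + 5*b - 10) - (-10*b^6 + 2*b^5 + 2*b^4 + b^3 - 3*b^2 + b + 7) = 19*b^6 - 10*b^5 + 2*b^4 - 2*b^3 + 2*b^2 + 4*b - 17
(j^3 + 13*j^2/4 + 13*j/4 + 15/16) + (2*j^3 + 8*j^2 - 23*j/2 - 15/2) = 3*j^3 + 45*j^2/4 - 33*j/4 - 105/16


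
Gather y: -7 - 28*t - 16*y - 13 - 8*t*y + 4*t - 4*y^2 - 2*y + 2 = -24*t - 4*y^2 + y*(-8*t - 18) - 18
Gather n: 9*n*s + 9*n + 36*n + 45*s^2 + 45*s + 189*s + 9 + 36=n*(9*s + 45) + 45*s^2 + 234*s + 45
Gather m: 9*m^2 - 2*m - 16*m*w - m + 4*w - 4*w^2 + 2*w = 9*m^2 + m*(-16*w - 3) - 4*w^2 + 6*w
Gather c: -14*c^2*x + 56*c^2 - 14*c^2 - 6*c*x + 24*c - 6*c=c^2*(42 - 14*x) + c*(18 - 6*x)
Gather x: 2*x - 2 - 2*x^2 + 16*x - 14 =-2*x^2 + 18*x - 16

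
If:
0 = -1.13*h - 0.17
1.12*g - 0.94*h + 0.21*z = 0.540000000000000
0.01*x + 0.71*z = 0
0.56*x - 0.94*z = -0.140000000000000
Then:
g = 0.36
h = -0.15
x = -0.24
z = 0.00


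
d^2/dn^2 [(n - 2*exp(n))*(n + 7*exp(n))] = 5*n*exp(n) - 56*exp(2*n) + 10*exp(n) + 2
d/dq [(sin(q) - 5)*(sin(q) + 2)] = (2*sin(q) - 3)*cos(q)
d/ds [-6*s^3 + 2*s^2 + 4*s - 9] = -18*s^2 + 4*s + 4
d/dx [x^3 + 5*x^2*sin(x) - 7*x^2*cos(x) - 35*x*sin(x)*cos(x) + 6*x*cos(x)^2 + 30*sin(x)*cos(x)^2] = 7*x^2*sin(x) + 5*x^2*cos(x) + 3*x^2 + 10*x*sin(x) - 6*x*sin(2*x) - 14*x*cos(x) - 35*x*cos(2*x) - 35*sin(2*x)/2 + 15*cos(x)/2 + 3*cos(2*x) + 45*cos(3*x)/2 + 3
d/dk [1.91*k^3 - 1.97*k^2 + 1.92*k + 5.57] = 5.73*k^2 - 3.94*k + 1.92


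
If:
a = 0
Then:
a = 0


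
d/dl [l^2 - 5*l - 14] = 2*l - 5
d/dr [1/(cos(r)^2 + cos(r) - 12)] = (2*cos(r) + 1)*sin(r)/(cos(r)^2 + cos(r) - 12)^2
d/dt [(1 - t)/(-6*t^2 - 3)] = (-2*t^2 + 4*t + 1)/(3*(4*t^4 + 4*t^2 + 1))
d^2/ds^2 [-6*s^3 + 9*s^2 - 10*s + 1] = 18 - 36*s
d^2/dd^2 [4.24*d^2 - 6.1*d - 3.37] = 8.48000000000000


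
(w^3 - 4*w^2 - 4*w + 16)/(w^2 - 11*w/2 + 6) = 2*(w^2 - 4)/(2*w - 3)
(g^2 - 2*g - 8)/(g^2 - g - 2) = (-g^2 + 2*g + 8)/(-g^2 + g + 2)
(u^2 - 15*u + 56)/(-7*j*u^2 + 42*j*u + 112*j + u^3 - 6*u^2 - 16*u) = (u - 7)/(-7*j*u - 14*j + u^2 + 2*u)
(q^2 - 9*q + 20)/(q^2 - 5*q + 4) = (q - 5)/(q - 1)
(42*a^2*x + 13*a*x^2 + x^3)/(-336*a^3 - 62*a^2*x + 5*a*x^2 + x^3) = x/(-8*a + x)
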